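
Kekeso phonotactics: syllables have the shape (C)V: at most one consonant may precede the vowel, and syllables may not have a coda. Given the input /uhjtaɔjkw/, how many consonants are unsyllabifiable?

5

Under (C)V, the unsyllabifiable consonants are /h/, /j/, /j/, /k/, /w/ (no codas are permitted; onsets are limited to one consonant).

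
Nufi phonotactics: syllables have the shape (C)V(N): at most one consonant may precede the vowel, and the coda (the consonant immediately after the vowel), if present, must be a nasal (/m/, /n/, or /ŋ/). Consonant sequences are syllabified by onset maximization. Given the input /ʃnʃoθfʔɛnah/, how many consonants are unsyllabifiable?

5

Syllabifying with onset maximization leaves /ʃ/, /n/, /θ/, /f/, /h/ stranded (only a nasal (/m/, /n/, or /ŋ/) is licensed in coda position; onsets are limited to one consonant).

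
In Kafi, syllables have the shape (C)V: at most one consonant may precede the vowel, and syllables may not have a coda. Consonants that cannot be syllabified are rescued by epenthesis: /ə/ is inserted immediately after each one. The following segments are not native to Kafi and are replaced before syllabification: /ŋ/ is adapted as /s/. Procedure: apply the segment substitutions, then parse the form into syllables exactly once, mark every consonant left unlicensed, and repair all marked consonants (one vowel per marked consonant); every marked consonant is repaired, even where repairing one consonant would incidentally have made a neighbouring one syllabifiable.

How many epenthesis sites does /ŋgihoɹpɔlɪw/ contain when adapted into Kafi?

3

After substitution the input is /sgihoɹpɔlɪw/.
The unsyllabifiable consonants are /s/, /ɹ/, /w/; each receives one epenthetic vowel.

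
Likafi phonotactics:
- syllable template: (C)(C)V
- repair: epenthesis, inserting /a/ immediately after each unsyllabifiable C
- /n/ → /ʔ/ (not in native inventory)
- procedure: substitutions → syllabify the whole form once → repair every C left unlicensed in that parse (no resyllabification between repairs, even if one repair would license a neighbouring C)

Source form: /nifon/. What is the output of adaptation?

Substitution: /n/ → /ʔ/, giving /ʔifoʔ/.
Syllabifying with onset maximization leaves /ʔ/ stranded (no codas are permitted; onsets may contain at most 2 consonants).
Each unlicensed consonant becomes the onset of a new syllable: /ʔ/ → /ʔa/.

ʔifoʔa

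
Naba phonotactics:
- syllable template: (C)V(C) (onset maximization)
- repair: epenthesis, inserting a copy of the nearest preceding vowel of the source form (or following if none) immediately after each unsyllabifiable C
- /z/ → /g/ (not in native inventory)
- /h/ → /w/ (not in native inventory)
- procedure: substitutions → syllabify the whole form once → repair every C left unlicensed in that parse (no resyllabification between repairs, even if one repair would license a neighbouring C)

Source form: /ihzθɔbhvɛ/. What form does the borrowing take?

Substitution: /h/ → /w/, /z/ → /g/, giving /iwgθɔbwvɛ/.
Under (C)V(C), the unsyllabifiable consonants are /g/, /w/ (at most one coda consonant is licensed; onsets are limited to one consonant).
Each unlicensed consonant becomes the onset of a new syllable: /g/ → /gi/, /w/ → /wɔ/.

iwgiθɔbwɔvɛ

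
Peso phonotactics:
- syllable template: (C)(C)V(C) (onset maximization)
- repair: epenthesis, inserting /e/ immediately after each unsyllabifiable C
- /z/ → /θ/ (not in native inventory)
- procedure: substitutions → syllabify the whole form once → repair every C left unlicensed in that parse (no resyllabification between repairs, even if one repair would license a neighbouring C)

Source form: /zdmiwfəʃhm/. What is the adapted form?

θedmiwfəʃheme

Substitution: /z/ → /θ/, giving /θdmiwfəʃhm/.
Syllabifying with onset maximization leaves /θ/, /h/, /m/ stranded (at most one coda consonant is licensed; onsets may contain at most 2 consonants).
Inserting the epenthetic vowel yields /θ/ → /θe/, /h/ → /he/, /m/ → /me/.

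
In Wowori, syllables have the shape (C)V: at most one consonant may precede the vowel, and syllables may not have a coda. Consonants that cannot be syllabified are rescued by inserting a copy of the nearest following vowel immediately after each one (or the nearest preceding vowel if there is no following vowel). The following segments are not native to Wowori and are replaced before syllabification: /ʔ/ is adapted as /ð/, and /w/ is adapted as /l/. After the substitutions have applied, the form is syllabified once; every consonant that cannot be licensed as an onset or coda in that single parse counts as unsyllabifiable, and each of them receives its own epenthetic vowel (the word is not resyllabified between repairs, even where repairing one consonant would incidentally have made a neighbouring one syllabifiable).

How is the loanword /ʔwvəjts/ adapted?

ðələvəjətəsə

Substitution: /ʔ/ → /ð/, /w/ → /l/, giving /ðlvəjts/.
The consonants /ð/, /l/, /j/, /t/, /s/ cannot be parsed into a legal (C)V syllable (no codas are permitted; onsets are limited to one consonant).
Each unlicensed consonant becomes the onset of a new syllable: /ð/ → /ðə/, /l/ → /lə/, /j/ → /jə/, /t/ → /tə/, /s/ → /sə/.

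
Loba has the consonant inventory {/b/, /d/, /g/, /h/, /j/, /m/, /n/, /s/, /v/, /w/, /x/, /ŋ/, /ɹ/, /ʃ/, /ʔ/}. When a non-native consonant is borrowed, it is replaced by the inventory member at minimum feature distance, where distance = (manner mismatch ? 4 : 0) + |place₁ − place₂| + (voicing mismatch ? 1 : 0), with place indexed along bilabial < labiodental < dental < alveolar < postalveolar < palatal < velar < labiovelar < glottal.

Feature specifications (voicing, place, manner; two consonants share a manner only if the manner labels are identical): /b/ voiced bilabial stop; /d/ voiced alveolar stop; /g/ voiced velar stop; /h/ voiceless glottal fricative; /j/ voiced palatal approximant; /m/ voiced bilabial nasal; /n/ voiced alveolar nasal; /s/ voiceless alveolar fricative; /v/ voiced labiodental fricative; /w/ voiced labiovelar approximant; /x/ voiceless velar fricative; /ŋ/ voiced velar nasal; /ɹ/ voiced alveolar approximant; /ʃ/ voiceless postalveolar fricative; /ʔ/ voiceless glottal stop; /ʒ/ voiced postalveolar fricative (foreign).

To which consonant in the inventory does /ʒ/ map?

/ʃ/ is closest: same manner (fricative), place distance 0 (postalveolar→postalveolar), voicing differs (+1); total 1. Next closest is /s/ at distance 2.

ʃ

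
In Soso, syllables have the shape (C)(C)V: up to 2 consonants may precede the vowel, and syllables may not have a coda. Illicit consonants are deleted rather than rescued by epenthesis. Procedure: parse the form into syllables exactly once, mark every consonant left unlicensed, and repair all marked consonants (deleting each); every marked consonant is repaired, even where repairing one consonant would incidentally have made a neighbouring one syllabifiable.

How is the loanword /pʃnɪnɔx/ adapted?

ʃnɪnɔ

Syllabifying with onset maximization leaves /p/, /x/ stranded (no codas are permitted; onsets may contain at most 2 consonants).
Each unlicensed consonant is deleted: /p/, /x/.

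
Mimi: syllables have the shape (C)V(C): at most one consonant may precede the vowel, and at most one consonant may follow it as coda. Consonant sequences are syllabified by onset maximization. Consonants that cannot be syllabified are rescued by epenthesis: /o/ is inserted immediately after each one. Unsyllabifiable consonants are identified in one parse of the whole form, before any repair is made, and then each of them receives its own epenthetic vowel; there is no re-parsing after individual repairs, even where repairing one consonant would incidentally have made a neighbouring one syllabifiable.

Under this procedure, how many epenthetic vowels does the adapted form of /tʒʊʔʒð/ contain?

3

The unsyllabifiable consonants are /t/, /ʒ/, /ð/; each receives one epenthetic vowel.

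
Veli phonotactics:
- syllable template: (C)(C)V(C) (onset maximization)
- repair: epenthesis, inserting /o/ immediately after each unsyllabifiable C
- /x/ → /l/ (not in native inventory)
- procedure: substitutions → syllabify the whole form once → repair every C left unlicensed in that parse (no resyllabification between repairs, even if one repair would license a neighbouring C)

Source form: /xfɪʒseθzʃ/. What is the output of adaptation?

Substitution: /x/ → /l/, giving /lfɪʒseθzʃ/.
Syllabifying with onset maximization leaves /z/, /ʃ/ stranded (at most one coda consonant is licensed; onsets may contain at most 2 consonants).
Each unlicensed consonant becomes the onset of a new syllable: /z/ → /zo/, /ʃ/ → /ʃo/.

lfɪʒseθzoʃo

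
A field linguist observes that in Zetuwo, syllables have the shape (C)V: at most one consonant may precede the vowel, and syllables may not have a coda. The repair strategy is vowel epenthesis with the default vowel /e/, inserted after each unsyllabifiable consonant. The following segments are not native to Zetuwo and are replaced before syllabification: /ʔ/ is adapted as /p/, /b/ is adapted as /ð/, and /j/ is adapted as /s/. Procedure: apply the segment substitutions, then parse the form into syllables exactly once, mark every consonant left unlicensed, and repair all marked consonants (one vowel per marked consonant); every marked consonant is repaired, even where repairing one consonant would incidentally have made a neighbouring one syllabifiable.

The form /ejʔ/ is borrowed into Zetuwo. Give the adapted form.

Substitution: /j/ → /s/, /ʔ/ → /p/, giving /esp/.
Syllabifying with onset maximization leaves /s/, /p/ stranded (no codas are permitted; onsets are limited to one consonant).
Epenthesis after each stranded consonant: /s/ → /se/, /p/ → /pe/.

esepe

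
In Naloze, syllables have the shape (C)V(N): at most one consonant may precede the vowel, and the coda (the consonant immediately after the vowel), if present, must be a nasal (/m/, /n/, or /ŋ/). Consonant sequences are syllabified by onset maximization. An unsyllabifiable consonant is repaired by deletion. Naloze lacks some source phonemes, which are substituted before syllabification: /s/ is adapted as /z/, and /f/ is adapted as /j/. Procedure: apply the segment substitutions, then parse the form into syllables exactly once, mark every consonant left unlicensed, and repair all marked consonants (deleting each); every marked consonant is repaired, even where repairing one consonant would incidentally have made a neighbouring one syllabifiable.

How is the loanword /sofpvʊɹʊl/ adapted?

zovʊɹʊ

Substitution: /s/ → /z/, /f/ → /j/, giving /zojpvʊɹʊl/.
Syllabifying with onset maximization leaves /j/, /p/, /l/ stranded (only a nasal (/m/, /n/, or /ŋ/) is licensed in coda position; onsets are limited to one consonant).
Deleting the stranded consonants removes /j/, /p/, /l/.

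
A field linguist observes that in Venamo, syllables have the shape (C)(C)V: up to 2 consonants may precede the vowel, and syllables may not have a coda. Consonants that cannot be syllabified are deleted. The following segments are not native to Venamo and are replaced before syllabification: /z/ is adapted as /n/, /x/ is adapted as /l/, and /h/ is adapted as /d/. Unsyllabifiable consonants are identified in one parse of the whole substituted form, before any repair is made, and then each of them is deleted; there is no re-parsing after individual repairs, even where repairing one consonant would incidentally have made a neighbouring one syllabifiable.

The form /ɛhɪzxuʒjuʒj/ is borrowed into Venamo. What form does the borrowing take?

Substitution: /h/ → /d/, /z/ → /n/, /x/ → /l/, giving /ɛdɪnluʒjuʒj/.
The consonants /ʒ/, /j/ cannot be parsed into a legal (C)(C)V syllable (no codas are permitted; onsets may contain at most 2 consonants).
Deletion applies to /ʒ/, /j/.

ɛdɪnluʒju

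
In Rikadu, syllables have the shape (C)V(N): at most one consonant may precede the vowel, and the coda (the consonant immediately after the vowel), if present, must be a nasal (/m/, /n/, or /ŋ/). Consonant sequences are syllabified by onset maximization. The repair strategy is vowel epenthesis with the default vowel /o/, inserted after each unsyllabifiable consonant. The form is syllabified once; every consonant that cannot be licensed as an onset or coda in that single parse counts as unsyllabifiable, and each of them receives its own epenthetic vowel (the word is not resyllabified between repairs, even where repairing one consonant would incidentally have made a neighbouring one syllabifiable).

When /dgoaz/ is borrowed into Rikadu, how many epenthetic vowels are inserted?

2

The unsyllabifiable consonants are /d/, /z/; each receives one epenthetic vowel.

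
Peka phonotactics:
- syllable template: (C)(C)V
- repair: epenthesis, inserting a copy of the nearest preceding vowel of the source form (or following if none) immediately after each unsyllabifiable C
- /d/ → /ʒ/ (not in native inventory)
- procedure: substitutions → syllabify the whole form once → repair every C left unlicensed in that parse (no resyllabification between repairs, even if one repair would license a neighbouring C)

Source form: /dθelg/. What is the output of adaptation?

ʒθelege

Substitution: /d/ → /ʒ/, giving /ʒθelg/.
Syllabifying with onset maximization leaves /l/, /g/ stranded (no codas are permitted; onsets may contain at most 2 consonants).
Epenthesis after each stranded consonant: /l/ → /le/, /g/ → /ge/.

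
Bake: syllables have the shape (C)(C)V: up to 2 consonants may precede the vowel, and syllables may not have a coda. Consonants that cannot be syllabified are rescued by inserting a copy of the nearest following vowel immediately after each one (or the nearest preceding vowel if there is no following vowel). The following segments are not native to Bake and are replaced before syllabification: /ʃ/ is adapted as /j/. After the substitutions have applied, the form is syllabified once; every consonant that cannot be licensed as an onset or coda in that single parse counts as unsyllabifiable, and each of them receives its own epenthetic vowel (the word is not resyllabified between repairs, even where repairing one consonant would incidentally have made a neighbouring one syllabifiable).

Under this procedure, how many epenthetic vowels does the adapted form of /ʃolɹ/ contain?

After substitution the input is /jolɹ/.
The unsyllabifiable consonants are /l/, /ɹ/; each receives one epenthetic vowel.

2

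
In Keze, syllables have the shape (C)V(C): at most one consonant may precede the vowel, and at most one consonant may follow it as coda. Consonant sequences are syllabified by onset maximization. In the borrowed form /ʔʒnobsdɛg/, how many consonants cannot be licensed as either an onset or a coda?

The consonants /ʔ/, /ʒ/, /s/ cannot be parsed into a legal (C)V(C) syllable (at most one coda consonant is licensed; onsets are limited to one consonant).

3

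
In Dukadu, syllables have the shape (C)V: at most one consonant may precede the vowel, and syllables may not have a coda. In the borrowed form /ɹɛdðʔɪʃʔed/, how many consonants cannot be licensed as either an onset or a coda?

4

The consonants /d/, /ð/, /ʃ/, /d/ cannot be parsed into a legal (C)V syllable (no codas are permitted; onsets are limited to one consonant).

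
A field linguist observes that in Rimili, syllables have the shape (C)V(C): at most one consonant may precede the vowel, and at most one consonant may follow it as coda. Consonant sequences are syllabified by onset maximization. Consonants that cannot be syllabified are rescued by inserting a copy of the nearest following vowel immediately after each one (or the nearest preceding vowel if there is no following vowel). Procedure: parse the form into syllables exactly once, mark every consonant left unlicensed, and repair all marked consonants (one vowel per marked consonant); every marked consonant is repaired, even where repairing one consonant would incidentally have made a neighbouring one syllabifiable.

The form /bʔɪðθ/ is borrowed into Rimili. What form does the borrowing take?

bɪʔɪðθɪ

The consonants /b/, /θ/ cannot be parsed into a legal (C)V(C) syllable (at most one coda consonant is licensed; onsets are limited to one consonant).
Each unlicensed consonant becomes the onset of a new syllable: /b/ → /bɪ/, /θ/ → /θɪ/.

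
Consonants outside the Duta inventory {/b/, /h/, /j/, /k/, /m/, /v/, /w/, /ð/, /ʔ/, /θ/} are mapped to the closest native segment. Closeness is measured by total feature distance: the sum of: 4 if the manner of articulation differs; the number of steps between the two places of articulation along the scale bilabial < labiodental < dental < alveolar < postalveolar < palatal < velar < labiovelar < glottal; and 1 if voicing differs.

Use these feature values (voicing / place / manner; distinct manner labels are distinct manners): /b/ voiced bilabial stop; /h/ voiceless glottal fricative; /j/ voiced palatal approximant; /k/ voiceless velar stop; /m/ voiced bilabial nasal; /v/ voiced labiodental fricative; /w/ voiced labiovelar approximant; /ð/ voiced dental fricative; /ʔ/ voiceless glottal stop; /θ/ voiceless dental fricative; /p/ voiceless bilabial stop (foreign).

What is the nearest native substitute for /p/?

/b/ is closest: same manner (stop), place distance 0 (bilabial→bilabial), voicing differs (+1); total 1. Next closest is /m/ at distance 5.

b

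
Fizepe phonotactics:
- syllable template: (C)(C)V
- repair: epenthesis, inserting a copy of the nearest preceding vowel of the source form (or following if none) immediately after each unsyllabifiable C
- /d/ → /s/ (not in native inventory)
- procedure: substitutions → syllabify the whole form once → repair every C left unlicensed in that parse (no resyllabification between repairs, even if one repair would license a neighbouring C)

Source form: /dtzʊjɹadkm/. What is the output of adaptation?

Substitution: /d/ → /s/, giving /stzʊjɹaskm/.
Syllabifying with onset maximization leaves /s/, /s/, /k/, /m/ stranded (no codas are permitted; onsets may contain at most 2 consonants).
Inserting the epenthetic vowel yields /s/ → /sʊ/, /s/ → /sa/, /k/ → /ka/, /m/ → /ma/.

sʊtzʊjɹasakama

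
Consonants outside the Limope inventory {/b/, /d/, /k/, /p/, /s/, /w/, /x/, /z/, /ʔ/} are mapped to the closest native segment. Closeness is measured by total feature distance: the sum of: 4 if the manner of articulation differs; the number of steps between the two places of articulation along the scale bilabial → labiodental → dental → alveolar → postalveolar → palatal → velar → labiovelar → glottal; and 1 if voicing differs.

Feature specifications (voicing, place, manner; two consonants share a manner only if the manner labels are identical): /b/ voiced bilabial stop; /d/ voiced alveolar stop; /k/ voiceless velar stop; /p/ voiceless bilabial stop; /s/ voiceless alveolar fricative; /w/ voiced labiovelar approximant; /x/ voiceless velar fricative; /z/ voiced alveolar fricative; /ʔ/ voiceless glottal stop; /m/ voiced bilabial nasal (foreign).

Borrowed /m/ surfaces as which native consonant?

b

/b/ is closest: manner differs (nasal→stop, +4), place distance 0 (bilabial→bilabial), same voicing; total 4. Next closest is /p/ at distance 5.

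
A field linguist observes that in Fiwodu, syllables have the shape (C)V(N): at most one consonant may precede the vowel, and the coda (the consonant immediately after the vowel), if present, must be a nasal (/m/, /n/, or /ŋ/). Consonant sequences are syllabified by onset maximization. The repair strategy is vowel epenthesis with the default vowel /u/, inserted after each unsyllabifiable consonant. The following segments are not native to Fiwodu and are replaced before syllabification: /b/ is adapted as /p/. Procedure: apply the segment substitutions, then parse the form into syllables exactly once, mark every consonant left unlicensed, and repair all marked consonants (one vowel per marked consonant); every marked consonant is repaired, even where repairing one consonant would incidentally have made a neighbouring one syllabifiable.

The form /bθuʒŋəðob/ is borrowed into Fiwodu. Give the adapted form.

puθuʒuŋəðopu

Substitution: /b/ → /p/, giving /pθuʒŋəðop/.
The consonants /p/, /ʒ/, /p/ cannot be parsed into a legal (C)V(N) syllable (only a nasal (/m/, /n/, or /ŋ/) is licensed in coda position; onsets are limited to one consonant).
Each unlicensed consonant becomes the onset of a new syllable: /p/ → /pu/, /ʒ/ → /ʒu/, /p/ → /pu/.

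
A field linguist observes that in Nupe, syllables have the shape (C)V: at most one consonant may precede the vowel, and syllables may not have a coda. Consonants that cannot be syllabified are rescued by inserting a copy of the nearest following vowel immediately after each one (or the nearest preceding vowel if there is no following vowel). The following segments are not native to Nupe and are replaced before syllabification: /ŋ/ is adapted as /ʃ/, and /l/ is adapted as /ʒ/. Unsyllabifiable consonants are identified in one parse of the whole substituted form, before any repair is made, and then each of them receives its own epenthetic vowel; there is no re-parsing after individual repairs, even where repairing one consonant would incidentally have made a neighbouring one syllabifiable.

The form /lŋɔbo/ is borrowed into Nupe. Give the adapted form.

Substitution: /l/ → /ʒ/, /ŋ/ → /ʃ/, giving /ʒʃɔbo/.
The consonants /ʒ/ cannot be parsed into a legal (C)V syllable (no codas are permitted; onsets are limited to one consonant).
Each unlicensed consonant becomes the onset of a new syllable: /ʒ/ → /ʒɔ/.

ʒɔʃɔbo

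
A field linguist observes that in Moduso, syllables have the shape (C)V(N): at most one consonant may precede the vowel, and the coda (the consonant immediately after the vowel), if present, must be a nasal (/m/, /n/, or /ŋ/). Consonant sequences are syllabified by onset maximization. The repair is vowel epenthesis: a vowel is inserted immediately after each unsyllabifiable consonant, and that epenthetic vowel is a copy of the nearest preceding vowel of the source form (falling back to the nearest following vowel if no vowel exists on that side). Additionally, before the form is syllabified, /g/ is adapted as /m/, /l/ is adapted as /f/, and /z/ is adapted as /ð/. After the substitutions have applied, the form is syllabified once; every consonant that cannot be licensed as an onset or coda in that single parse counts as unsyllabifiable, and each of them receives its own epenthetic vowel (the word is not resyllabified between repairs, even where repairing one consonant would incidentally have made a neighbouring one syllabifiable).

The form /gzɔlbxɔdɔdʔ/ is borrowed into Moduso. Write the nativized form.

mɔðɔfɔbɔxɔdɔdɔʔɔ

Substitution: /g/ → /m/, /z/ → /ð/, /l/ → /f/, giving /mðɔfbxɔdɔdʔ/.
Syllabifying with onset maximization leaves /m/, /f/, /b/, /d/, /ʔ/ stranded (only a nasal (/m/, /n/, or /ŋ/) is licensed in coda position; onsets are limited to one consonant).
Each unlicensed consonant becomes the onset of a new syllable: /m/ → /mɔ/, /f/ → /fɔ/, /b/ → /bɔ/, /d/ → /dɔ/, /ʔ/ → /ʔɔ/.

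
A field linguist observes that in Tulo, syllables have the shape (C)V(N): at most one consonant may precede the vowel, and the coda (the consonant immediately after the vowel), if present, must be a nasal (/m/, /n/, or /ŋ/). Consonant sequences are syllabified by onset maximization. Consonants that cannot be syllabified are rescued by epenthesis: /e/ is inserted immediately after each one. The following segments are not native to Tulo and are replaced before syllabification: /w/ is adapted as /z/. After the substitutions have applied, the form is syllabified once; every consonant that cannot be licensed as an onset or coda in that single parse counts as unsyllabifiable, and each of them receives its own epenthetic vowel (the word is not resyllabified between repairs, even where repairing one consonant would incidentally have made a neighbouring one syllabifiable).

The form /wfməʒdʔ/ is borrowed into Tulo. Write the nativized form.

Substitution: /w/ → /z/, giving /zfməʒdʔ/.
The consonants /z/, /f/, /ʒ/, /d/, /ʔ/ cannot be parsed into a legal (C)V(N) syllable (only a nasal (/m/, /n/, or /ŋ/) is licensed in coda position; onsets are limited to one consonant).
Epenthesis after each stranded consonant: /z/ → /ze/, /f/ → /fe/, /ʒ/ → /ʒe/, /d/ → /de/, /ʔ/ → /ʔe/.

zefeməʒedeʔe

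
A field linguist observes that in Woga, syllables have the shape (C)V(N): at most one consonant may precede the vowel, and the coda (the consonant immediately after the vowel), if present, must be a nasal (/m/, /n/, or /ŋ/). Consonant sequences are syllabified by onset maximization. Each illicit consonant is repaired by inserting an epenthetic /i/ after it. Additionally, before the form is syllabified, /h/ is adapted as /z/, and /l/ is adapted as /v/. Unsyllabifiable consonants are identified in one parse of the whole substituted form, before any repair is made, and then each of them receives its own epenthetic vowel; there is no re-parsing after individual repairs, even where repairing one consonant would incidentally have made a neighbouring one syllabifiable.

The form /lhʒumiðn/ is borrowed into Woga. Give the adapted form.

viziʒumiðini

Substitution: /l/ → /v/, /h/ → /z/, giving /vzʒumiðn/.
The consonants /v/, /z/, /ð/, /n/ cannot be parsed into a legal (C)V(N) syllable (only a nasal (/m/, /n/, or /ŋ/) is licensed in coda position; onsets are limited to one consonant).
Inserting the epenthetic vowel yields /v/ → /vi/, /z/ → /zi/, /ð/ → /ði/, /n/ → /ni/.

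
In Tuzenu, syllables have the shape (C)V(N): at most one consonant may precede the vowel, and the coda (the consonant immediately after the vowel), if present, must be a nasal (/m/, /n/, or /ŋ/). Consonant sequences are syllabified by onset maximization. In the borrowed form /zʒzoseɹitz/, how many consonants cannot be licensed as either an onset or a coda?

4

Syllabifying with onset maximization leaves /z/, /ʒ/, /t/, /z/ stranded (only a nasal (/m/, /n/, or /ŋ/) is licensed in coda position; onsets are limited to one consonant).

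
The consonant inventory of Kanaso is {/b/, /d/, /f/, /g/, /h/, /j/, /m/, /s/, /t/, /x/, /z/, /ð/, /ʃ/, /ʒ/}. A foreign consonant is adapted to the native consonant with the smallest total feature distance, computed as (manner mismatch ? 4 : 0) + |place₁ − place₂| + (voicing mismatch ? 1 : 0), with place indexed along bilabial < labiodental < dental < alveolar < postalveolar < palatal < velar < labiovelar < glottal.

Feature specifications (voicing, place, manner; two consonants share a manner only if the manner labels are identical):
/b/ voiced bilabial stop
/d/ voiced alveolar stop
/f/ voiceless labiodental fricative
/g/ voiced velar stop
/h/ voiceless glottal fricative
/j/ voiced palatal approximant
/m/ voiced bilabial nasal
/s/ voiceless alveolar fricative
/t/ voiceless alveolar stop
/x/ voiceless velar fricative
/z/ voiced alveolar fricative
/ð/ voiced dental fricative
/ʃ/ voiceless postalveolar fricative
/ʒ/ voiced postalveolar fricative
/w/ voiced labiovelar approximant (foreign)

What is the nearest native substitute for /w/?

j

/j/ is closest: same manner (approximant), place distance 2 (labiovelar→palatal), same voicing; total 2. Next closest is /g/ at distance 5.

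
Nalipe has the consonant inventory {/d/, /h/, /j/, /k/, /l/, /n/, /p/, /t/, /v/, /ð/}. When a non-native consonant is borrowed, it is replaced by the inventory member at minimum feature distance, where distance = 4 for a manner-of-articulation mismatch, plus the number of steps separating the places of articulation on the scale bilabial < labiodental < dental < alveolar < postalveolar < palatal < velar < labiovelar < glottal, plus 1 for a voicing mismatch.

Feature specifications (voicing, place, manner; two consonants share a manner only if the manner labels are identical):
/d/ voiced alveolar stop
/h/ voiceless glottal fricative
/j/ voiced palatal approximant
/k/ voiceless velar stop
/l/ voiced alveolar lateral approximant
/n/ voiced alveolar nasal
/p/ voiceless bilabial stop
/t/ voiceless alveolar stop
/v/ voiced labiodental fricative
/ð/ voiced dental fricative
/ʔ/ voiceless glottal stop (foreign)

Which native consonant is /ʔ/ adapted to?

k

/k/ is closest: same manner (stop), place distance 2 (glottal→velar), same voicing; total 2. Next closest is /h/ at distance 4.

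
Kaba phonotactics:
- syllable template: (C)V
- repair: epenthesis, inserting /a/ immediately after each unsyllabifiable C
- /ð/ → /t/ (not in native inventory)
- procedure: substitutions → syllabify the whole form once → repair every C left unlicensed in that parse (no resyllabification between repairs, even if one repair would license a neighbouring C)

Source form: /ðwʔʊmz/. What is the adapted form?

tawaʔʊmaza

Substitution: /ð/ → /t/, giving /twʔʊmz/.
The consonants /t/, /w/, /m/, /z/ cannot be parsed into a legal (C)V syllable (no codas are permitted; onsets are limited to one consonant).
Epenthesis after each stranded consonant: /t/ → /ta/, /w/ → /wa/, /m/ → /ma/, /z/ → /za/.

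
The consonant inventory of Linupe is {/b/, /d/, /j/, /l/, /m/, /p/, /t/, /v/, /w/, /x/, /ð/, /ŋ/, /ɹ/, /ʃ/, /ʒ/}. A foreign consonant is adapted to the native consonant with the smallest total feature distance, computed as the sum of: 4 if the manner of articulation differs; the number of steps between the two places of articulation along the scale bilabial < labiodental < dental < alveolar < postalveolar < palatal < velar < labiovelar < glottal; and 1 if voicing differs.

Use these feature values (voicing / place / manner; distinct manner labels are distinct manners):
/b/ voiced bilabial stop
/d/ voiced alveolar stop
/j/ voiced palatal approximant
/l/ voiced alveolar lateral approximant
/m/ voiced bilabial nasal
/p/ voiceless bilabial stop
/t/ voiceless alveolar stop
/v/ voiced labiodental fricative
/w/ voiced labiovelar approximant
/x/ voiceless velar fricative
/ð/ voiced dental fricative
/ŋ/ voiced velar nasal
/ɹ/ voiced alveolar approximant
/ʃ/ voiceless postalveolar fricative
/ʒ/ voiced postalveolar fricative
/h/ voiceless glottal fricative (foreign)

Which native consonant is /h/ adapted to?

/x/ is closest: same manner (fricative), place distance 2 (glottal→velar), same voicing; total 2. Next closest is /ʃ/ at distance 4.

x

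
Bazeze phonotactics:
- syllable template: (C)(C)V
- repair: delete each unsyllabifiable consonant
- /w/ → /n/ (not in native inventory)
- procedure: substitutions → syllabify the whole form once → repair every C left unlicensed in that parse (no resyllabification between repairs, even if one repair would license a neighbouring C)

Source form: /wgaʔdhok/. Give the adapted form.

Substitution: /w/ → /n/, giving /ngaʔdhok/.
Syllabifying with onset maximization leaves /ʔ/, /k/ stranded (no codas are permitted; onsets may contain at most 2 consonants).
Deleting the stranded consonants removes /ʔ/, /k/.

ngadho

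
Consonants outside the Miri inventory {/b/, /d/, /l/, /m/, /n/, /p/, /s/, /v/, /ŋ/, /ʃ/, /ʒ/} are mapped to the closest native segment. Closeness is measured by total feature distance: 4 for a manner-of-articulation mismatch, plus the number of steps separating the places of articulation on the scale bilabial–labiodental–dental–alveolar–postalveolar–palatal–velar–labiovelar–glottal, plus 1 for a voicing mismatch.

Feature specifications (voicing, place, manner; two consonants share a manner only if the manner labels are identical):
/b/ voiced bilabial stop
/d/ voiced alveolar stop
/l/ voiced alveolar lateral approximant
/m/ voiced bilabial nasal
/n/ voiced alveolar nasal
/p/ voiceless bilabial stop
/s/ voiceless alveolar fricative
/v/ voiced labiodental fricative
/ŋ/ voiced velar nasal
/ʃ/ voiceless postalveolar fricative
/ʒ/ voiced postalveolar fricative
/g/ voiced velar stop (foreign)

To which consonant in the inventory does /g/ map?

/d/ is closest: same manner (stop), place distance 3 (velar→alveolar), same voicing; total 3. Next closest is /ŋ/ at distance 4.

d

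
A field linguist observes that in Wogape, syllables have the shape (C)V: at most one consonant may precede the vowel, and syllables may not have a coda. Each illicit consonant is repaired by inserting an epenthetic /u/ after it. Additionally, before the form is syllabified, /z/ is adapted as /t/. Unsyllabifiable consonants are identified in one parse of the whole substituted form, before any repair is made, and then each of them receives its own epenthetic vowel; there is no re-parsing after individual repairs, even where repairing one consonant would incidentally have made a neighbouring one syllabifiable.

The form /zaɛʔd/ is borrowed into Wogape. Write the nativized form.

taɛʔudu

Substitution: /z/ → /t/, giving /taɛʔd/.
Under (C)V, the unsyllabifiable consonants are /ʔ/, /d/ (no codas are permitted; onsets are limited to one consonant).
Epenthesis after each stranded consonant: /ʔ/ → /ʔu/, /d/ → /du/.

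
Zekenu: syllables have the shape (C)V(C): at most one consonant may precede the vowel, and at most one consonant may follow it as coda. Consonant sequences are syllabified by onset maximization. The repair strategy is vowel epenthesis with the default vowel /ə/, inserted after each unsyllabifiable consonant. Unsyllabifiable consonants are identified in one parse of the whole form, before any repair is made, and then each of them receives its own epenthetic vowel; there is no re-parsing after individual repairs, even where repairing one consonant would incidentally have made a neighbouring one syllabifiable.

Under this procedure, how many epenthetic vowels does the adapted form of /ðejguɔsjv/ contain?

The unsyllabifiable consonants are /j/, /v/; each receives one epenthetic vowel.

2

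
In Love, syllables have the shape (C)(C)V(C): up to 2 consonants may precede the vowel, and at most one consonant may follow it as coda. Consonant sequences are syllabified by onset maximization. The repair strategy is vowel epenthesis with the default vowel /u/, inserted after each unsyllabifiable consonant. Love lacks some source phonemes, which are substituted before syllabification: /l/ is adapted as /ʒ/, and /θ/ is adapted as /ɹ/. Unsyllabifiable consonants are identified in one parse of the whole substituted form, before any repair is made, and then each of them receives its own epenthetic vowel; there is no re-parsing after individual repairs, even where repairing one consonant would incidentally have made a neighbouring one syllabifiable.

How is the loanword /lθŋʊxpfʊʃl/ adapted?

Substitution: /l/ → /ʒ/, /θ/ → /ɹ/, giving /ʒɹŋʊxpfʊʃʒ/.
Under (C)(C)V(C), the unsyllabifiable consonants are /ʒ/, /ʒ/ (at most one coda consonant is licensed; onsets may contain at most 2 consonants).
Inserting the epenthetic vowel yields /ʒ/ → /ʒu/, /ʒ/ → /ʒu/.

ʒuɹŋʊxpfʊʃʒu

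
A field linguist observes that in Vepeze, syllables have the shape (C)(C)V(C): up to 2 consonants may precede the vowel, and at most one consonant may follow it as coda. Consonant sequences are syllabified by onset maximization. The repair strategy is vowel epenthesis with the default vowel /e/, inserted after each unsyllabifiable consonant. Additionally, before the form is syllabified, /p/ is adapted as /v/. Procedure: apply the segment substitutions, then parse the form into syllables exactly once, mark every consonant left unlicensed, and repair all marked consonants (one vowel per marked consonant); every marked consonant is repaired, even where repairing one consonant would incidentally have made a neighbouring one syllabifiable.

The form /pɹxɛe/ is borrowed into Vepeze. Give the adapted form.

veɹxɛe

Substitution: /p/ → /v/, giving /vɹxɛe/.
The consonants /v/ cannot be parsed into a legal (C)(C)V(C) syllable (at most one coda consonant is licensed; onsets may contain at most 2 consonants).
Each unlicensed consonant becomes the onset of a new syllable: /v/ → /ve/.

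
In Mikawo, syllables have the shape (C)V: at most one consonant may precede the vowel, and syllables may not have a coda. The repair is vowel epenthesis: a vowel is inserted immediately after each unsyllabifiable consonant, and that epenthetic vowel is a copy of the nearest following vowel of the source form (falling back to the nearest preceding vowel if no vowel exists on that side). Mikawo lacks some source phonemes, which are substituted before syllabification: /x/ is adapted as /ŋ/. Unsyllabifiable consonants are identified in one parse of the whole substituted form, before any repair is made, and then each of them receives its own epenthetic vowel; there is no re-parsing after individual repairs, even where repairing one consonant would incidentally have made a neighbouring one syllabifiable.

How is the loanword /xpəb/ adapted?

Substitution: /x/ → /ŋ/, giving /ŋpəb/.
The consonants /ŋ/, /b/ cannot be parsed into a legal (C)V syllable (no codas are permitted; onsets are limited to one consonant).
Each unlicensed consonant becomes the onset of a new syllable: /ŋ/ → /ŋə/, /b/ → /bə/.

ŋəpəbə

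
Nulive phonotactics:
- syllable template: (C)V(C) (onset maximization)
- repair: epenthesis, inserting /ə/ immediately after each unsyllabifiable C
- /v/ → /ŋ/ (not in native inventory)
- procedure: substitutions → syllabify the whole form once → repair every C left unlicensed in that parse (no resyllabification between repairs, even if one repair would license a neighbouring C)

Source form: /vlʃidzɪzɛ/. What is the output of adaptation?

Substitution: /v/ → /ŋ/, giving /ŋlʃidzɪzɛ/.
Under (C)V(C), the unsyllabifiable consonants are /ŋ/, /l/ (at most one coda consonant is licensed; onsets are limited to one consonant).
Each unlicensed consonant becomes the onset of a new syllable: /ŋ/ → /ŋə/, /l/ → /lə/.

ŋələʃidzɪzɛ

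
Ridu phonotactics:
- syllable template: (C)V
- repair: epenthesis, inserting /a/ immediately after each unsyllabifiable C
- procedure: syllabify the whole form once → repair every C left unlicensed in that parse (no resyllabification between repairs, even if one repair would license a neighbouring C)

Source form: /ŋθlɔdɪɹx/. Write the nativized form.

The consonants /ŋ/, /θ/, /ɹ/, /x/ cannot be parsed into a legal (C)V syllable (no codas are permitted; onsets are limited to one consonant).
Inserting the epenthetic vowel yields /ŋ/ → /ŋa/, /θ/ → /θa/, /ɹ/ → /ɹa/, /x/ → /xa/.

ŋaθalɔdɪɹaxa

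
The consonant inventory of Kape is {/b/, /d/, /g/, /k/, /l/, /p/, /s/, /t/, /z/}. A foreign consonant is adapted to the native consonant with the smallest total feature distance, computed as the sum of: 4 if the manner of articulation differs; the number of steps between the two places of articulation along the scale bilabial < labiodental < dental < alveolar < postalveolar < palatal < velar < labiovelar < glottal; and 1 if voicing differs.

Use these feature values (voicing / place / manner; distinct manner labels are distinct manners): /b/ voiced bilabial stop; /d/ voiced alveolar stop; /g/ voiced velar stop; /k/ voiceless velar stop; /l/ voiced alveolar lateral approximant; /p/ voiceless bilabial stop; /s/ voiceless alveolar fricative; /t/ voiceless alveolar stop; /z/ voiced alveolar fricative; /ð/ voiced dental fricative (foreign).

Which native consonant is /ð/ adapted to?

z

/z/ is closest: same manner (fricative), place distance 1 (dental→alveolar), same voicing; total 1. Next closest is /s/ at distance 2.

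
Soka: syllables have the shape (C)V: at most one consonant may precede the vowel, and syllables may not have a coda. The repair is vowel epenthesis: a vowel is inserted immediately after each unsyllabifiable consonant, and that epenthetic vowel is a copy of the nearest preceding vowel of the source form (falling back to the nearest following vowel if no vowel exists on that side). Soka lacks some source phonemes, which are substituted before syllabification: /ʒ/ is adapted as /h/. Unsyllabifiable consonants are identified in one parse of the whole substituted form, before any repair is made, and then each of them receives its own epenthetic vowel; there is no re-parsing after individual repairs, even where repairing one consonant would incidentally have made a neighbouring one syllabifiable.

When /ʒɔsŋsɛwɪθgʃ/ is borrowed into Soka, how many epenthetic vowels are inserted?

After substitution the input is /hɔsŋsɛwɪθgʃ/.
The unsyllabifiable consonants are /s/, /ŋ/, /θ/, /g/, /ʃ/; each receives one epenthetic vowel.

5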